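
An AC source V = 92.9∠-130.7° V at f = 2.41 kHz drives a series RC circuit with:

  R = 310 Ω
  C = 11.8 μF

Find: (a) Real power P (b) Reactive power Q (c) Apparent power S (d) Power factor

Step 1 — Angular frequency: ω = 2π·f = 2π·2410 = 1.514e+04 rad/s.
Step 2 — Component impedances:
  R: Z = R = 310 Ω
  C: Z = 1/(jωC) = -j/(ω·C) = 0 - j5.597 Ω
Step 3 — Series combination: Z_total = R + C = 310 - j5.597 Ω = 310.1∠-1.0° Ω.
Step 4 — Source phasor: V = 92.9∠-130.7° V = -60.58 - j70.43 V.
Step 5 — Current: I = V / Z = -0.1913 - j0.2306 A = 0.2996∠-129.7° A.
Step 6 — Complex power: S = V·I* = 27.83 - j0.5024 VA.
Step 7 — Real power: P = Re(S) = 27.83 W.
Step 8 — Reactive power: Q = Im(S) = -0.5024 VAR.
Step 9 — Apparent power: |S| = 27.84 VA.
Step 10 — Power factor: PF = P/|S| = 0.9998 (leading).

(a) P = 27.83 W  (b) Q = -0.5024 VAR  (c) S = 27.84 VA  (d) PF = 0.9998 (leading)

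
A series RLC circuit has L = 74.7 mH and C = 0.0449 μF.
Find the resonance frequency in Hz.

Step 1 — Resonance condition Im(Z)=0 gives ω₀ = 1/√(LC).
Step 2 — ω₀ = 1/√(0.0747·4.49e-08) = 1.727e+04 rad/s.
Step 3 — f₀ = ω₀/(2π) = 2748 Hz.

f₀ = 2748 Hz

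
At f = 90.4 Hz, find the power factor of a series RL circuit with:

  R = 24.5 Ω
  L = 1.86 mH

Step 1 — Angular frequency: ω = 2π·f = 2π·90.4 = 568 rad/s.
Step 2 — Component impedances:
  R: Z = R = 24.5 Ω
  L: Z = jωL = j·568·0.00186 = 0 + j1.056 Ω
Step 3 — Series combination: Z_total = R + L = 24.5 + j1.056 Ω = 24.52∠2.5° Ω.
Step 4 — Power factor: PF = cos(φ) = Re(Z)/|Z| = 24.5/24.523 = 0.9991.
Step 5 — Type: Im(Z) = 1.056 ⇒ lagging (phase φ = 2.5°).

PF = 0.9991 (lagging, φ = 2.5°)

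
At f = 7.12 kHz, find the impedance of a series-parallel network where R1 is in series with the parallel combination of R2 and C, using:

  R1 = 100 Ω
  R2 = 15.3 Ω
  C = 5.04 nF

Step 1 — Angular frequency: ω = 2π·f = 2π·7120 = 4.474e+04 rad/s.
Step 2 — Component impedances:
  R1: Z = R = 100 Ω
  R2: Z = R = 15.3 Ω
  C: Z = 1/(jωC) = -j/(ω·C) = 0 - j4435 Ω
Step 3 — Parallel branch: R2 || C = 1/(1/R2 + 1/C) = 15.3 - j0.05278 Ω.
Step 4 — Series with R1: Z_total = R1 + (R2 || C) = 115.3 - j0.05278 Ω = 115.3∠-0.0° Ω.

Z = 115.3 - j0.05278 Ω = 115.3∠-0.0° Ω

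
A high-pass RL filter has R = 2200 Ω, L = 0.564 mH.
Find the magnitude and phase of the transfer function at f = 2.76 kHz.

Step 1 — Angular frequency: ω = 2π·2760 = 1.734e+04 rad/s.
Step 2 — Transfer function: H(jω) = jωL/(R + jωL).
Step 3 — Numerator jωL = j·9.781; denominator R + jωL = 2200 + j9.781.
Step 4 — H = 1.976e-05 + j0.004446.
Step 5 — Magnitude: |H| = 0.004446 (-47.0 dB); phase: φ = 89.7°.

|H| = 0.004446 (-47.0 dB), φ = 89.7°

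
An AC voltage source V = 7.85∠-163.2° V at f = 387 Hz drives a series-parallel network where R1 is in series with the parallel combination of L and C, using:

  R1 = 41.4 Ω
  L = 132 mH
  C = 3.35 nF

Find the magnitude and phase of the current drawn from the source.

Step 1 — Angular frequency: ω = 2π·f = 2π·387 = 2432 rad/s.
Step 2 — Component impedances:
  R1: Z = R = 41.4 Ω
  L: Z = jωL = j·2432·0.132 = 0 + j321 Ω
  C: Z = 1/(jωC) = -j/(ω·C) = 0 - j1.228e+05 Ω
Step 3 — Parallel branch: L || C = 1/(1/L + 1/C) = 0 + j321.8 Ω.
Step 4 — Series with R1: Z_total = R1 + (L || C) = 41.4 + j321.8 Ω = 324.5∠82.7° Ω.
Step 5 — Source phasor: V = 7.85∠-163.2° V = -7.515 - j2.269 V.
Step 6 — Ohm's law: I = V / Z_total = (-7.515 - j2.269) / (41.4 + j321.8) = -0.009891 + j0.02208 A.
Step 7 — Convert to polar: |I| = 0.02419 A, ∠I = 114.1°.

I = 0.02419∠114.1° A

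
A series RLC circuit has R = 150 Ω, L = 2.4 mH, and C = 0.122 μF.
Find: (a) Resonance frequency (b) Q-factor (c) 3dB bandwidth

Step 1 — Resonance: ω₀ = 1/√(LC) = 1/√(0.0024·1.22e-07) = 5.844e+04 rad/s.
Step 2 — f₀ = ω₀/(2π) = 9301 Hz.
Step 3 — Series Q: Q = ω₀L/R = 5.844e+04·0.0024/150 = 0.935.
Step 4 — Bandwidth: Δω = ω₀/Q = 6.25e+04 rad/s; BW = Δω/(2π) = 9947 Hz.

(a) f₀ = 9301 Hz  (b) Q = 0.935  (c) BW = 9947 Hz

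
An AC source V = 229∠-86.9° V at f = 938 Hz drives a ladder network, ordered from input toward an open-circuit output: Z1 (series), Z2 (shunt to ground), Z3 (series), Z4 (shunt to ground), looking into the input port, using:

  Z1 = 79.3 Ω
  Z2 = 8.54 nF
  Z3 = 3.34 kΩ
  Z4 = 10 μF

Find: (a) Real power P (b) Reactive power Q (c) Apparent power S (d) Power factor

Step 1 — Angular frequency: ω = 2π·f = 2π·938 = 5894 rad/s.
Step 2 — Component impedances:
  Z1: Z = R = 79.3 Ω
  Z2: Z = 1/(jωC) = -j/(ω·C) = 0 - j1.987e+04 Ω
  Z3: Z = R = 3340 Ω
  Z4: Z = 1/(jωC) = -j/(ω·C) = 0 - j16.97 Ω
Step 3 — Ladder network (open output): work backward from the far end, alternating series and parallel combinations. Z_in = 3322 - j561.6 Ω = 3369∠-9.6° Ω.
Step 4 — Source phasor: V = 229∠-86.9° V = 12.38 - j228.7 V.
Step 5 — Current: I = V / Z = 0.01494 - j0.06631 A = 0.06797∠-77.3° A.
Step 6 — Complex power: S = V·I* = 15.35 - j2.594 VA.
Step 7 — Real power: P = Re(S) = 15.35 W.
Step 8 — Reactive power: Q = Im(S) = -2.594 VAR.
Step 9 — Apparent power: |S| = 15.56 VA.
Step 10 — Power factor: PF = P/|S| = 0.986 (leading).

(a) P = 15.35 W  (b) Q = -2.594 VAR  (c) S = 15.56 VA  (d) PF = 0.986 (leading)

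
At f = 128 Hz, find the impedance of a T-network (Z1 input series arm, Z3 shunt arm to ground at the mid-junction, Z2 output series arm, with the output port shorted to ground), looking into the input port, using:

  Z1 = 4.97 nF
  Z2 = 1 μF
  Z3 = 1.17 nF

Step 1 — Angular frequency: ω = 2π·f = 2π·128 = 804.2 rad/s.
Step 2 — Component impedances:
  Z1: Z = 1/(jωC) = -j/(ω·C) = 0 - j2.502e+05 Ω
  Z2: Z = 1/(jωC) = -j/(ω·C) = 0 - j1243 Ω
  Z3: Z = 1/(jωC) = -j/(ω·C) = 0 - j1.063e+06 Ω
Step 3 — With the output port shorted to ground, the output series arm Z2 runs from the junction to ground; the shunt arm Z3 also runs from the junction to ground. They appear in parallel: Z3 || Z2 = 0 - j1242 Ω.
Step 4 — Series with input arm Z1: Z_in = Z1 + (Z3 || Z2) = 0 - j2.514e+05 Ω = 2.514e+05∠-90.0° Ω.

Z = 0 - j2.514e+05 Ω = 2.514e+05∠-90.0° Ω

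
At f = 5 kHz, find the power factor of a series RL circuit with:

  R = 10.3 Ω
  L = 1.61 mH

Step 1 — Angular frequency: ω = 2π·f = 2π·5000 = 3.142e+04 rad/s.
Step 2 — Component impedances:
  R: Z = R = 10.3 Ω
  L: Z = jωL = j·3.142e+04·0.00161 = 0 + j50.58 Ω
Step 3 — Series combination: Z_total = R + L = 10.3 + j50.58 Ω = 51.62∠78.5° Ω.
Step 4 — Power factor: PF = cos(φ) = Re(Z)/|Z| = 10.3/51.62 = 0.1995.
Step 5 — Type: Im(Z) = 50.58 ⇒ lagging (phase φ = 78.5°).

PF = 0.1995 (lagging, φ = 78.5°)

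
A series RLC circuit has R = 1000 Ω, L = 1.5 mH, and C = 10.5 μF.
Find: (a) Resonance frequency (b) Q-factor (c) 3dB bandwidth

Step 1 — Resonance: ω₀ = 1/√(LC) = 1/√(0.0015·1.05e-05) = 7968 rad/s.
Step 2 — f₀ = ω₀/(2π) = 1268 Hz.
Step 3 — Series Q: Q = ω₀L/R = 7968·0.0015/1000 = 0.01195.
Step 4 — Bandwidth: Δω = ω₀/Q = 6.667e+05 rad/s; BW = Δω/(2π) = 1.061e+05 Hz.

(a) f₀ = 1268 Hz  (b) Q = 0.01195  (c) BW = 1.061e+05 Hz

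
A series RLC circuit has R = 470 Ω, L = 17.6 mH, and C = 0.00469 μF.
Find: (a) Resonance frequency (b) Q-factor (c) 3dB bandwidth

Step 1 — Resonance condition Im(Z)=0 gives ω₀ = 1/√(LC).
Step 2 — ω₀ = 1/√(0.0176·4.69e-09) = 1.101e+05 rad/s.
Step 3 — f₀ = ω₀/(2π) = 1.752e+04 Hz.
Step 4 — Series Q: Q = ω₀L/R = 1.101e+05·0.0176/470 = 4.122.
Step 5 — 3dB bandwidth: Δω = ω₀/Q = 2.67e+04 rad/s; BW = Δω/(2π) = 4250 Hz.

(a) f₀ = 1.752e+04 Hz  (b) Q = 4.122  (c) BW = 4250 Hz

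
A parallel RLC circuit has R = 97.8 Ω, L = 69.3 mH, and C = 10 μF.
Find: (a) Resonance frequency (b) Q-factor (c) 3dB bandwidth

Step 1 — Resonance: ω₀ = 1/√(LC) = 1/√(0.0693·1e-05) = 1201 rad/s.
Step 2 — f₀ = ω₀/(2π) = 191.2 Hz.
Step 3 — Parallel Q: Q = R/(ω₀L) = 97.8/(1201·0.0693) = 1.175.
Step 4 — Bandwidth: Δω = ω₀/Q = 1022 rad/s; BW = Δω/(2π) = 162.7 Hz.

(a) f₀ = 191.2 Hz  (b) Q = 1.175  (c) BW = 162.7 Hz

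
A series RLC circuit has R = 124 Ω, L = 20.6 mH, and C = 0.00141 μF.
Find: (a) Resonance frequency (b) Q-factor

Step 1 — Resonance condition Im(Z)=0 gives ω₀ = 1/√(LC).
Step 2 — ω₀ = 1/√(0.0206·1.41e-09) = 1.855e+05 rad/s.
Step 3 — f₀ = ω₀/(2π) = 2.953e+04 Hz.
Step 4 — Series Q: Q = ω₀L/R = 1.855e+05·0.0206/124 = 30.82.

(a) f₀ = 2.953e+04 Hz  (b) Q = 30.82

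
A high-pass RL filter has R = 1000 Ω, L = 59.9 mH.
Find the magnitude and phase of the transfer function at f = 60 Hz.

Step 1 — Angular frequency: ω = 2π·60 = 377 rad/s.
Step 2 — Transfer function: H(jω) = jωL/(R + jωL).
Step 3 — Numerator jωL = j·22.58; denominator R + jωL = 1000 + j22.58.
Step 4 — H = 0.0005097 + j0.02257.
Step 5 — Magnitude: |H| = 0.02258 (-32.9 dB); phase: φ = 88.7°.

|H| = 0.02258 (-32.9 dB), φ = 88.7°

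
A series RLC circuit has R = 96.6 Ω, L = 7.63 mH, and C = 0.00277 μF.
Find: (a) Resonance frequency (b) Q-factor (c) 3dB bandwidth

Step 1 — Resonance: ω₀ = 1/√(LC) = 1/√(0.00763·2.77e-09) = 2.175e+05 rad/s.
Step 2 — f₀ = ω₀/(2π) = 3.462e+04 Hz.
Step 3 — Series Q: Q = ω₀L/R = 2.175e+05·0.00763/96.6 = 17.18.
Step 4 — Bandwidth: Δω = ω₀/Q = 1.266e+04 rad/s; BW = Δω/(2π) = 2015 Hz.

(a) f₀ = 3.462e+04 Hz  (b) Q = 17.18  (c) BW = 2015 Hz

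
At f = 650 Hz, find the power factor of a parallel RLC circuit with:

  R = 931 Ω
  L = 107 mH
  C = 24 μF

Step 1 — Angular frequency: ω = 2π·f = 2π·650 = 4084 rad/s.
Step 2 — Component impedances:
  R: Z = R = 931 Ω
  L: Z = jωL = j·4084·0.107 = 0 + j437 Ω
  C: Z = 1/(jωC) = -j/(ω·C) = 0 - j10.2 Ω
Step 3 — Parallel combination: 1/Z_total = 1/R + 1/L + 1/C; Z_total = 0.1172 - j10.44 Ω = 10.45∠-89.4° Ω.
Step 4 — Power factor: PF = cos(φ) = Re(Z)/|Z| = 0.1172/10.45 = 0.01122.
Step 5 — Type: Im(Z) = -10.44 ⇒ leading (phase φ = -89.4°).

PF = 0.01122 (leading, φ = -89.4°)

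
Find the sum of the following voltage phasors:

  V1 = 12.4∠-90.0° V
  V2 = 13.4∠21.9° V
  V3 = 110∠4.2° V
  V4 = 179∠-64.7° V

Step 1 — Convert each phasor to rectangular form:
  V1 = 12.4·(cos(-90.0°) + j·sin(-90.0°)) = 0 - j12.4 V
  V2 = 13.4·(cos(21.9°) + j·sin(21.9°)) = 12.43 + j4.998 V
  V3 = 110·(cos(4.2°) + j·sin(4.2°)) = 109.7 + j8.056 V
  V4 = 179·(cos(-64.7°) + j·sin(-64.7°)) = 76.5 - j161.8 V
Step 2 — Sum components: V_total = 198.6 - j161.2 V.
Step 3 — Convert to polar: |V_total| = 255.8 V, ∠V_total = -39.1°.

V_total = 255.8∠-39.1° V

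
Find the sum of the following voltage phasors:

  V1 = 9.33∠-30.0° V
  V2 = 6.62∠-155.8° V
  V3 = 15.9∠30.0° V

Step 1 — Convert each phasor to rectangular form:
  V1 = 9.33·(cos(-30.0°) + j·sin(-30.0°)) = 8.08 - j4.665 V
  V2 = 6.62·(cos(-155.8°) + j·sin(-155.8°)) = -6.038 - j2.714 V
  V3 = 15.9·(cos(30.0°) + j·sin(30.0°)) = 13.77 + j7.95 V
Step 2 — Sum components: V_total = 15.81 + j0.5713 V.
Step 3 — Convert to polar: |V_total| = 15.82 V, ∠V_total = 2.1°.

V_total = 15.82∠2.1° V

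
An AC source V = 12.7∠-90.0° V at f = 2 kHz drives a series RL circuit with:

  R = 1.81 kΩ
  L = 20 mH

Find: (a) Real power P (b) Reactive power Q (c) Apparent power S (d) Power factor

Step 1 — Angular frequency: ω = 2π·f = 2π·2000 = 1.257e+04 rad/s.
Step 2 — Component impedances:
  R: Z = R = 1810 Ω
  L: Z = jωL = j·1.257e+04·0.02 = 0 + j251.3 Ω
Step 3 — Series combination: Z_total = R + L = 1810 + j251.3 Ω = 1827∠7.9° Ω.
Step 4 — Source phasor: V = 12.7∠-90.0° V = 0 - j12.7 V.
Step 5 — Current: I = V / Z = -0.0009559 - j0.006884 A = 0.00695∠-97.9° A.
Step 6 — Complex power: S = V·I* = 0.08742 + j0.01214 VA.
Step 7 — Real power: P = Re(S) = 0.08742 W.
Step 8 — Reactive power: Q = Im(S) = 0.01214 VAR.
Step 9 — Apparent power: |S| = 0.08826 VA.
Step 10 — Power factor: PF = P/|S| = 0.9905 (lagging).

(a) P = 0.08742 W  (b) Q = 0.01214 VAR  (c) S = 0.08826 VA  (d) PF = 0.9905 (lagging)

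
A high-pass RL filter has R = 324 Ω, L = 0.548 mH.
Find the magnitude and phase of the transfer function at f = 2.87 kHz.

Step 1 — Angular frequency: ω = 2π·2870 = 1.803e+04 rad/s.
Step 2 — Transfer function: H(jω) = jωL/(R + jωL).
Step 3 — Numerator jωL = j·9.882; denominator R + jωL = 324 + j9.882.
Step 4 — H = 0.0009294 + j0.03047.
Step 5 — Magnitude: |H| = 0.03049 (-30.3 dB); phase: φ = 88.3°.

|H| = 0.03049 (-30.3 dB), φ = 88.3°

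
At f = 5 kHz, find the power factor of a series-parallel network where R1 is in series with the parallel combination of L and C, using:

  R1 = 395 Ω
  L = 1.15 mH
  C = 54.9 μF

Step 1 — Angular frequency: ω = 2π·f = 2π·5000 = 3.142e+04 rad/s.
Step 2 — Component impedances:
  R1: Z = R = 395 Ω
  L: Z = jωL = j·3.142e+04·0.00115 = 0 + j36.13 Ω
  C: Z = 1/(jωC) = -j/(ω·C) = 0 - j0.5798 Ω
Step 3 — Parallel branch: L || C = 1/(1/L + 1/C) = 0 - j0.5893 Ω.
Step 4 — Series with R1: Z_total = R1 + (L || C) = 395 - j0.5893 Ω = 395∠-0.1° Ω.
Step 5 — Power factor: PF = cos(φ) = Re(Z)/|Z| = 395/395 = 1.
Step 6 — Type: Im(Z) = -0.5893 ⇒ leading (phase φ = -0.1°).

PF = 1 (leading, φ = -0.1°)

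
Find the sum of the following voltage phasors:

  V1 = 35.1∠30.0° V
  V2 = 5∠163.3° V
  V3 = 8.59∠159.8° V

Step 1 — Convert each phasor to rectangular form:
  V1 = 35.1·(cos(30.0°) + j·sin(30.0°)) = 30.4 + j17.55 V
  V2 = 5·(cos(163.3°) + j·sin(163.3°)) = -4.789 + j1.437 V
  V3 = 8.59·(cos(159.8°) + j·sin(159.8°)) = -8.062 + j2.966 V
Step 2 — Sum components: V_total = 17.55 + j21.95 V.
Step 3 — Convert to polar: |V_total| = 28.1 V, ∠V_total = 51.4°.

V_total = 28.1∠51.4° V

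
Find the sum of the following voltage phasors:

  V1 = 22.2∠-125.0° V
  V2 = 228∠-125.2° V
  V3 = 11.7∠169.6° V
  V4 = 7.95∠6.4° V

Step 1 — Convert each phasor to rectangular form:
  V1 = 22.2·(cos(-125.0°) + j·sin(-125.0°)) = -12.73 - j18.19 V
  V2 = 228·(cos(-125.2°) + j·sin(-125.2°)) = -131.4 - j186.3 V
  V3 = 11.7·(cos(169.6°) + j·sin(169.6°)) = -11.51 + j2.112 V
  V4 = 7.95·(cos(6.4°) + j·sin(6.4°)) = 7.9 + j0.8862 V
Step 2 — Sum components: V_total = -147.8 - j201.5 V.
Step 3 — Convert to polar: |V_total| = 249.9 V, ∠V_total = -126.3°.

V_total = 249.9∠-126.3° V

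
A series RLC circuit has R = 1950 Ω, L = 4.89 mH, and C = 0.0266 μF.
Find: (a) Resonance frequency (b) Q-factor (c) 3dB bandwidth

Step 1 — Resonance: ω₀ = 1/√(LC) = 1/√(0.00489·2.66e-08) = 8.768e+04 rad/s.
Step 2 — f₀ = ω₀/(2π) = 1.395e+04 Hz.
Step 3 — Series Q: Q = ω₀L/R = 8.768e+04·0.00489/1950 = 0.2199.
Step 4 — Bandwidth: Δω = ω₀/Q = 3.988e+05 rad/s; BW = Δω/(2π) = 6.347e+04 Hz.

(a) f₀ = 1.395e+04 Hz  (b) Q = 0.2199  (c) BW = 6.347e+04 Hz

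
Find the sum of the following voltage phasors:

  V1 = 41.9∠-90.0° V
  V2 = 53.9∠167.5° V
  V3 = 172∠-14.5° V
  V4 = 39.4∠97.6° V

Step 1 — Convert each phasor to rectangular form:
  V1 = 41.9·(cos(-90.0°) + j·sin(-90.0°)) = 0 - j41.9 V
  V2 = 53.9·(cos(167.5°) + j·sin(167.5°)) = -52.62 + j11.67 V
  V3 = 172·(cos(-14.5°) + j·sin(-14.5°)) = 166.5 - j43.07 V
  V4 = 39.4·(cos(97.6°) + j·sin(97.6°)) = -5.211 + j39.05 V
Step 2 — Sum components: V_total = 108.7 - j34.25 V.
Step 3 — Convert to polar: |V_total| = 114 V, ∠V_total = -17.5°.

V_total = 114∠-17.5° V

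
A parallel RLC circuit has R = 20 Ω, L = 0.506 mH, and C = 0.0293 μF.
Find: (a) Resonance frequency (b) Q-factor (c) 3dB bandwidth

Step 1 — Resonance: ω₀ = 1/√(LC) = 1/√(0.000506·2.93e-08) = 2.597e+05 rad/s.
Step 2 — f₀ = ω₀/(2π) = 4.133e+04 Hz.
Step 3 — Parallel Q: Q = R/(ω₀L) = 20/(2.597e+05·0.000506) = 0.1522.
Step 4 — Bandwidth: Δω = ω₀/Q = 1.706e+06 rad/s; BW = Δω/(2π) = 2.716e+05 Hz.

(a) f₀ = 4.133e+04 Hz  (b) Q = 0.1522  (c) BW = 2.716e+05 Hz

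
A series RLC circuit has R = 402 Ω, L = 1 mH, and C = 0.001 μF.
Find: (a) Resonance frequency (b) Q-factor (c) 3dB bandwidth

Step 1 — Resonance: ω₀ = 1/√(LC) = 1/√(0.001·1e-09) = 1e+06 rad/s.
Step 2 — f₀ = ω₀/(2π) = 1.592e+05 Hz.
Step 3 — Series Q: Q = ω₀L/R = 1e+06·0.001/402 = 2.488.
Step 4 — Bandwidth: Δω = ω₀/Q = 4.02e+05 rad/s; BW = Δω/(2π) = 6.398e+04 Hz.

(a) f₀ = 1.592e+05 Hz  (b) Q = 2.488  (c) BW = 6.398e+04 Hz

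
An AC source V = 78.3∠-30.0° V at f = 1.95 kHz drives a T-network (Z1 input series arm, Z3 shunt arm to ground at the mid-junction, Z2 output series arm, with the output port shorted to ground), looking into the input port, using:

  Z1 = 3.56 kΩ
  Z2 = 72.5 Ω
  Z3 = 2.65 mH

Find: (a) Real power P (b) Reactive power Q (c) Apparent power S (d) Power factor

Step 1 — Angular frequency: ω = 2π·f = 2π·1950 = 1.225e+04 rad/s.
Step 2 — Component impedances:
  Z1: Z = R = 3560 Ω
  Z2: Z = R = 72.5 Ω
  Z3: Z = jωL = j·1.225e+04·0.00265 = 0 + j32.47 Ω
Step 3 — With the output port shorted to ground, the output series arm Z2 runs from the junction to ground; the shunt arm Z3 also runs from the junction to ground. They appear in parallel: Z3 || Z2 = 12.11 + j27.04 Ω.
Step 4 — Series with input arm Z1: Z_in = Z1 + (Z3 || Z2) = 3572 + j27.04 Ω = 3572∠0.4° Ω.
Step 5 — Source phasor: V = 78.3∠-30.0° V = 67.81 - j39.15 V.
Step 6 — Current: I = V / Z = 0.0189 - j0.0111 A = 0.02192∠-30.4° A.
Step 7 — Complex power: S = V·I* = 1.716 + j0.01299 VA.
Step 8 — Real power: P = Re(S) = 1.716 W.
Step 9 — Reactive power: Q = Im(S) = 0.01299 VAR.
Step 10 — Apparent power: |S| = 1.716 VA.
Step 11 — Power factor: PF = P/|S| = 1 (lagging).

(a) P = 1.716 W  (b) Q = 0.01299 VAR  (c) S = 1.716 VA  (d) PF = 1 (lagging)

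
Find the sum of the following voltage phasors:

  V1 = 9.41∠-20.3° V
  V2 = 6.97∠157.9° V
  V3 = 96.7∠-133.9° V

Step 1 — Convert each phasor to rectangular form:
  V1 = 9.41·(cos(-20.3°) + j·sin(-20.3°)) = 8.826 - j3.265 V
  V2 = 6.97·(cos(157.9°) + j·sin(157.9°)) = -6.458 + j2.622 V
  V3 = 96.7·(cos(-133.9°) + j·sin(-133.9°)) = -67.05 - j69.68 V
Step 2 — Sum components: V_total = -64.68 - j70.32 V.
Step 3 — Convert to polar: |V_total| = 95.55 V, ∠V_total = -132.6°.

V_total = 95.55∠-132.6° V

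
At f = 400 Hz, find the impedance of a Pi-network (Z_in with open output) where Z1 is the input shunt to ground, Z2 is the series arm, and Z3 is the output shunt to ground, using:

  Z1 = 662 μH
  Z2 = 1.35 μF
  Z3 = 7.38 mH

Step 1 — Angular frequency: ω = 2π·f = 2π·400 = 2513 rad/s.
Step 2 — Component impedances:
  Z1: Z = jωL = j·2513·0.000662 = 0 + j1.664 Ω
  Z2: Z = 1/(jωC) = -j/(ω·C) = 0 - j294.7 Ω
  Z3: Z = jωL = j·2513·0.00738 = 0 + j18.55 Ω
Step 3 — With open output, the series arm Z2 and the output shunt Z3 appear in series to ground: Z2 + Z3 = 0 - j276.2 Ω.
Step 4 — Parallel with input shunt Z1: Z_in = Z1 || (Z2 + Z3) = 0 + j1.674 Ω = 1.674∠90.0° Ω.

Z = 0 + j1.674 Ω = 1.674∠90.0° Ω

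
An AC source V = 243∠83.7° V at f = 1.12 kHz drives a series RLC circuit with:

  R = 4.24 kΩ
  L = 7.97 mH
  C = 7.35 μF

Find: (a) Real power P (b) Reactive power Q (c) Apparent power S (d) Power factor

Step 1 — Angular frequency: ω = 2π·f = 2π·1120 = 7037 rad/s.
Step 2 — Component impedances:
  R: Z = R = 4240 Ω
  L: Z = jωL = j·7037·0.00797 = 0 + j56.09 Ω
  C: Z = 1/(jωC) = -j/(ω·C) = 0 - j19.33 Ω
Step 3 — Series combination: Z_total = R + L + C = 4240 + j36.75 Ω = 4240∠0.5° Ω.
Step 4 — Source phasor: V = 243∠83.7° V = 26.67 + j241.5 V.
Step 5 — Current: I = V / Z = 0.006782 + j0.05691 A = 0.05731∠83.2° A.
Step 6 — Complex power: S = V·I* = 13.93 + j0.1207 VA.
Step 7 — Real power: P = Re(S) = 13.93 W.
Step 8 — Reactive power: Q = Im(S) = 0.1207 VAR.
Step 9 — Apparent power: |S| = 13.93 VA.
Step 10 — Power factor: PF = P/|S| = 1 (lagging).

(a) P = 13.93 W  (b) Q = 0.1207 VAR  (c) S = 13.93 VA  (d) PF = 1 (lagging)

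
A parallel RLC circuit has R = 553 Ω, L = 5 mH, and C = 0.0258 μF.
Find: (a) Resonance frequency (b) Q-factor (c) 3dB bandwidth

Step 1 — Resonance: ω₀ = 1/√(LC) = 1/√(0.005·2.58e-08) = 8.805e+04 rad/s.
Step 2 — f₀ = ω₀/(2π) = 1.401e+04 Hz.
Step 3 — Parallel Q: Q = R/(ω₀L) = 553/(8.805e+04·0.005) = 1.256.
Step 4 — Bandwidth: Δω = ω₀/Q = 7.009e+04 rad/s; BW = Δω/(2π) = 1.116e+04 Hz.

(a) f₀ = 1.401e+04 Hz  (b) Q = 1.256  (c) BW = 1.116e+04 Hz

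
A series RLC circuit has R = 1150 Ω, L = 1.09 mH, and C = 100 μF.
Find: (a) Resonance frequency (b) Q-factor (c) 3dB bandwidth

Step 1 — Resonance: ω₀ = 1/√(LC) = 1/√(0.00109·0.0001) = 3029 rad/s.
Step 2 — f₀ = ω₀/(2π) = 482.1 Hz.
Step 3 — Series Q: Q = ω₀L/R = 3029·0.00109/1150 = 0.002871.
Step 4 — Bandwidth: Δω = ω₀/Q = 1.055e+06 rad/s; BW = Δω/(2π) = 1.679e+05 Hz.

(a) f₀ = 482.1 Hz  (b) Q = 0.002871  (c) BW = 1.679e+05 Hz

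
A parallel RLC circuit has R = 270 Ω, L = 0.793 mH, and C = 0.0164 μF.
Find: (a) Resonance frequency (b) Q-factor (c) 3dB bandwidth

Step 1 — Resonance: ω₀ = 1/√(LC) = 1/√(0.000793·1.64e-08) = 2.773e+05 rad/s.
Step 2 — f₀ = ω₀/(2π) = 4.413e+04 Hz.
Step 3 — Parallel Q: Q = R/(ω₀L) = 270/(2.773e+05·0.000793) = 1.228.
Step 4 — Bandwidth: Δω = ω₀/Q = 2.258e+05 rad/s; BW = Δω/(2π) = 3.594e+04 Hz.

(a) f₀ = 4.413e+04 Hz  (b) Q = 1.228  (c) BW = 3.594e+04 Hz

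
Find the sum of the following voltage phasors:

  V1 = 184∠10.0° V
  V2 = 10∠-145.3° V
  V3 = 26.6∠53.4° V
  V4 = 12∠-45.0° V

Step 1 — Convert each phasor to rectangular form:
  V1 = 184·(cos(10.0°) + j·sin(10.0°)) = 181.2 + j31.95 V
  V2 = 10·(cos(-145.3°) + j·sin(-145.3°)) = -8.221 - j5.693 V
  V3 = 26.6·(cos(53.4°) + j·sin(53.4°)) = 15.86 + j21.35 V
  V4 = 12·(cos(-45.0°) + j·sin(-45.0°)) = 8.485 - j8.485 V
Step 2 — Sum components: V_total = 197.3 + j39.13 V.
Step 3 — Convert to polar: |V_total| = 201.2 V, ∠V_total = 11.2°.

V_total = 201.2∠11.2° V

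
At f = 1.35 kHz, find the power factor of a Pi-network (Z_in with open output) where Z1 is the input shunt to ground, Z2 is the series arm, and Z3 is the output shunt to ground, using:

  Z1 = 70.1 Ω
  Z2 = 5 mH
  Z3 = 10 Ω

Step 1 — Angular frequency: ω = 2π·f = 2π·1350 = 8482 rad/s.
Step 2 — Component impedances:
  Z1: Z = R = 70.1 Ω
  Z2: Z = jωL = j·8482·0.005 = 0 + j42.41 Ω
  Z3: Z = R = 10 Ω
Step 3 — With open output, the series arm Z2 and the output shunt Z3 appear in series to ground: Z2 + Z3 = 10 + j42.41 Ω.
Step 4 — Parallel with input shunt Z1: Z_in = Z1 || (Z2 + Z3) = 22.18 + j25.37 Ω = 33.7∠48.8° Ω.
Step 5 — Power factor: PF = cos(φ) = Re(Z)/|Z| = 22.185/33.702 = 0.6583.
Step 6 — Type: Im(Z) = 25.37 ⇒ lagging (phase φ = 48.8°).

PF = 0.6583 (lagging, φ = 48.8°)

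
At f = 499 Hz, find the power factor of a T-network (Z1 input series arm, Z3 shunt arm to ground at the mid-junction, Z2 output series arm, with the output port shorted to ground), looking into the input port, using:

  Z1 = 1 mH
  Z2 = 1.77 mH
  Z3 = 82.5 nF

Step 1 — Angular frequency: ω = 2π·f = 2π·499 = 3135 rad/s.
Step 2 — Component impedances:
  Z1: Z = jωL = j·3135·0.001 = 0 + j3.135 Ω
  Z2: Z = jωL = j·3135·0.00177 = 0 + j5.549 Ω
  Z3: Z = 1/(jωC) = -j/(ω·C) = 0 - j3866 Ω
Step 3 — With the output port shorted to ground, the output series arm Z2 runs from the junction to ground; the shunt arm Z3 also runs from the junction to ground. They appear in parallel: Z3 || Z2 = 0 + j5.557 Ω.
Step 4 — Series with input arm Z1: Z_in = Z1 + (Z3 || Z2) = 0 + j8.693 Ω = 8.693∠90.0° Ω.
Step 5 — Power factor: PF = cos(φ) = Re(Z)/|Z| = 0/8.693 = 0.
Step 6 — Type: Im(Z) = 8.693 ⇒ lagging (phase φ = 90.0°).

PF = 0 (lagging, φ = 90.0°)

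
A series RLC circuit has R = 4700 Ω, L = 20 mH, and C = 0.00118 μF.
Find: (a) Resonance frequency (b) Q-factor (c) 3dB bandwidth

Step 1 — Resonance condition Im(Z)=0 gives ω₀ = 1/√(LC).
Step 2 — ω₀ = 1/√(0.02·1.18e-09) = 2.058e+05 rad/s.
Step 3 — f₀ = ω₀/(2π) = 3.276e+04 Hz.
Step 4 — Series Q: Q = ω₀L/R = 2.058e+05·0.02/4700 = 0.8759.
Step 5 — 3dB bandwidth: Δω = ω₀/Q = 2.35e+05 rad/s; BW = Δω/(2π) = 3.74e+04 Hz.

(a) f₀ = 3.276e+04 Hz  (b) Q = 0.8759  (c) BW = 3.74e+04 Hz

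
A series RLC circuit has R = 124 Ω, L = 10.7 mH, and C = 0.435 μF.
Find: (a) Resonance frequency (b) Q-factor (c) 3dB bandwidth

Step 1 — Resonance: ω₀ = 1/√(LC) = 1/√(0.0107·4.35e-07) = 1.466e+04 rad/s.
Step 2 — f₀ = ω₀/(2π) = 2333 Hz.
Step 3 — Series Q: Q = ω₀L/R = 1.466e+04·0.0107/124 = 1.265.
Step 4 — Bandwidth: Δω = ω₀/Q = 1.159e+04 rad/s; BW = Δω/(2π) = 1844 Hz.

(a) f₀ = 2333 Hz  (b) Q = 1.265  (c) BW = 1844 Hz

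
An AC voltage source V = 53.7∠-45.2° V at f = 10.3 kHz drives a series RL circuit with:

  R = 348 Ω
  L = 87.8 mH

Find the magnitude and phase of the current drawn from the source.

Step 1 — Angular frequency: ω = 2π·f = 2π·1.03e+04 = 6.472e+04 rad/s.
Step 2 — Component impedances:
  R: Z = R = 348 Ω
  L: Z = jωL = j·6.472e+04·0.0878 = 0 + j5682 Ω
Step 3 — Series combination: Z_total = R + L = 348 + j5682 Ω = 5693∠86.5° Ω.
Step 4 — Source phasor: V = 53.7∠-45.2° V = 37.84 - j38.1 V.
Step 5 — Ohm's law: I = V / Z_total = (37.84 - j38.1) / (348 + j5682) = -0.006275 - j0.007044 A.
Step 6 — Convert to polar: |I| = 0.009433 A, ∠I = -131.7°.

I = 0.009433∠-131.7° A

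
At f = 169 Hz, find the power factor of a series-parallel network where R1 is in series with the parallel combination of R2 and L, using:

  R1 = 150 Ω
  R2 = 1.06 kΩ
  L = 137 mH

Step 1 — Angular frequency: ω = 2π·f = 2π·169 = 1062 rad/s.
Step 2 — Component impedances:
  R1: Z = R = 150 Ω
  R2: Z = R = 1060 Ω
  L: Z = jωL = j·1062·0.137 = 0 + j145.5 Ω
Step 3 — Parallel branch: R2 || L = 1/(1/R2 + 1/L) = 19.6 + j142.8 Ω.
Step 4 — Series with R1: Z_total = R1 + (R2 || L) = 169.6 + j142.8 Ω = 221.7∠40.1° Ω.
Step 5 — Power factor: PF = cos(φ) = Re(Z)/|Z| = 169.6/221.7 = 0.765.
Step 6 — Type: Im(Z) = 142.8 ⇒ lagging (phase φ = 40.1°).

PF = 0.765 (lagging, φ = 40.1°)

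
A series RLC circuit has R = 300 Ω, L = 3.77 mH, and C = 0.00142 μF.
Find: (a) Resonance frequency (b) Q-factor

Step 1 — Resonance condition Im(Z)=0 gives ω₀ = 1/√(LC).
Step 2 — ω₀ = 1/√(0.00377·1.42e-09) = 4.322e+05 rad/s.
Step 3 — f₀ = ω₀/(2π) = 6.879e+04 Hz.
Step 4 — Series Q: Q = ω₀L/R = 4.322e+05·0.00377/300 = 5.431.

(a) f₀ = 6.879e+04 Hz  (b) Q = 5.431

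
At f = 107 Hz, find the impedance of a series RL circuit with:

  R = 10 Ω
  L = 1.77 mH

Step 1 — Angular frequency: ω = 2π·f = 2π·107 = 672.3 rad/s.
Step 2 — Component impedances:
  R: Z = R = 10 Ω
  L: Z = jωL = j·672.3·0.00177 = 0 + j1.19 Ω
Step 3 — Series combination: Z_total = R + L = 10 + j1.19 Ω = 10.07∠6.8° Ω.

Z = 10 + j1.19 Ω = 10.07∠6.8° Ω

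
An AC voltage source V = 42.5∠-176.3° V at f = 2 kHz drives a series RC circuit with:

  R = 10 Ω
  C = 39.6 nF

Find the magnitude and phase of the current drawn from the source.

Step 1 — Angular frequency: ω = 2π·f = 2π·2000 = 1.257e+04 rad/s.
Step 2 — Component impedances:
  R: Z = R = 10 Ω
  C: Z = 1/(jωC) = -j/(ω·C) = 0 - j2010 Ω
Step 3 — Series combination: Z_total = R + C = 10 - j2010 Ω = 2010∠-89.7° Ω.
Step 4 — Source phasor: V = 42.5∠-176.3° V = -42.41 - j2.743 V.
Step 5 — Ohm's law: I = V / Z_total = (-42.41 - j2.743) / (10 - j2010) = 0.00126 - j0.02111 A.
Step 6 — Convert to polar: |I| = 0.02115 A, ∠I = -86.6°.

I = 0.02115∠-86.6° A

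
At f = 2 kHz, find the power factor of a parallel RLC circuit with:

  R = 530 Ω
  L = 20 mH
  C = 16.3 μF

Step 1 — Angular frequency: ω = 2π·f = 2π·2000 = 1.257e+04 rad/s.
Step 2 — Component impedances:
  R: Z = R = 530 Ω
  L: Z = jωL = j·1.257e+04·0.02 = 0 + j251.3 Ω
  C: Z = 1/(jωC) = -j/(ω·C) = 0 - j4.882 Ω
Step 3 — Parallel combination: 1/Z_total = 1/R + 1/L + 1/C; Z_total = 0.04677 - j4.978 Ω = 4.979∠-89.5° Ω.
Step 4 — Power factor: PF = cos(φ) = Re(Z)/|Z| = 0.04677/4.979 = 0.009393.
Step 5 — Type: Im(Z) = -4.978 ⇒ leading (phase φ = -89.5°).

PF = 0.009393 (leading, φ = -89.5°)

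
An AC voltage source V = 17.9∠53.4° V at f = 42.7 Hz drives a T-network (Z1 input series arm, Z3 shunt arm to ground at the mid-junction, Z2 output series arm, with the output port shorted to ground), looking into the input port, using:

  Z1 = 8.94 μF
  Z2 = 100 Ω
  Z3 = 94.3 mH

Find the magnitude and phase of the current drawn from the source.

Step 1 — Angular frequency: ω = 2π·f = 2π·42.7 = 268.3 rad/s.
Step 2 — Component impedances:
  Z1: Z = 1/(jωC) = -j/(ω·C) = 0 - j416.9 Ω
  Z2: Z = R = 100 Ω
  Z3: Z = jωL = j·268.3·0.0943 = 0 + j25.3 Ω
Step 3 — With the output port shorted to ground, the output series arm Z2 runs from the junction to ground; the shunt arm Z3 also runs from the junction to ground. They appear in parallel: Z3 || Z2 = 6.016 + j23.78 Ω.
Step 4 — Series with input arm Z1: Z_in = Z1 + (Z3 || Z2) = 6.016 - j393.1 Ω = 393.2∠-89.1° Ω.
Step 5 — Source phasor: V = 17.9∠53.4° V = 10.67 + j14.37 V.
Step 6 — Ohm's law: I = V / Z_total = (10.67 + j14.37) / (6.016 - j393.1) = -0.03613 + j0.0277 A.
Step 7 — Convert to polar: |I| = 0.04553 A, ∠I = 142.5°.

I = 0.04553∠142.5° A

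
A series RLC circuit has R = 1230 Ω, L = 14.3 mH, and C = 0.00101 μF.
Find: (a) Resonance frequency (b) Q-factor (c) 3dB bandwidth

Step 1 — Resonance: ω₀ = 1/√(LC) = 1/√(0.0143·1.01e-09) = 2.631e+05 rad/s.
Step 2 — f₀ = ω₀/(2π) = 4.188e+04 Hz.
Step 3 — Series Q: Q = ω₀L/R = 2.631e+05·0.0143/1230 = 3.059.
Step 4 — Bandwidth: Δω = ω₀/Q = 8.601e+04 rad/s; BW = Δω/(2π) = 1.369e+04 Hz.

(a) f₀ = 4.188e+04 Hz  (b) Q = 3.059  (c) BW = 1.369e+04 Hz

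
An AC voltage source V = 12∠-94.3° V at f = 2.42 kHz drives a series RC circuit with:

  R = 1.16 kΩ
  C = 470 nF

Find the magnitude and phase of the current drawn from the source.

Step 1 — Angular frequency: ω = 2π·f = 2π·2420 = 1.521e+04 rad/s.
Step 2 — Component impedances:
  R: Z = R = 1160 Ω
  C: Z = 1/(jωC) = -j/(ω·C) = 0 - j139.9 Ω
Step 3 — Series combination: Z_total = R + C = 1160 - j139.9 Ω = 1168∠-6.9° Ω.
Step 4 — Source phasor: V = 12∠-94.3° V = -0.8997 - j11.97 V.
Step 5 — Ohm's law: I = V / Z_total = (-0.8997 - j11.97) / (1160 - j139.9) = 0.000462 - j0.01026 A.
Step 6 — Convert to polar: |I| = 0.01027 A, ∠I = -87.4°.

I = 0.01027∠-87.4° A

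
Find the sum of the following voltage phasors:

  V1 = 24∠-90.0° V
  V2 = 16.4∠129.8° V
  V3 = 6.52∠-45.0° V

Step 1 — Convert each phasor to rectangular form:
  V1 = 24·(cos(-90.0°) + j·sin(-90.0°)) = 0 - j24 V
  V2 = 16.4·(cos(129.8°) + j·sin(129.8°)) = -10.5 + j12.6 V
  V3 = 6.52·(cos(-45.0°) + j·sin(-45.0°)) = 4.61 - j4.61 V
Step 2 — Sum components: V_total = -5.887 - j16.01 V.
Step 3 — Convert to polar: |V_total| = 17.06 V, ∠V_total = -110.2°.

V_total = 17.06∠-110.2° V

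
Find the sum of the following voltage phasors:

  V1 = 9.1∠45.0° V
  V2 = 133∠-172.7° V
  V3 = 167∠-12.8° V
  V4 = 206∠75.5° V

Step 1 — Convert each phasor to rectangular form:
  V1 = 9.1·(cos(45.0°) + j·sin(45.0°)) = 6.435 + j6.435 V
  V2 = 133·(cos(-172.7°) + j·sin(-172.7°)) = -131.9 - j16.9 V
  V3 = 167·(cos(-12.8°) + j·sin(-12.8°)) = 162.8 - j37 V
  V4 = 206·(cos(75.5°) + j·sin(75.5°)) = 51.58 + j199.4 V
Step 2 — Sum components: V_total = 88.94 + j152 V.
Step 3 — Convert to polar: |V_total| = 176.1 V, ∠V_total = 59.7°.

V_total = 176.1∠59.7° V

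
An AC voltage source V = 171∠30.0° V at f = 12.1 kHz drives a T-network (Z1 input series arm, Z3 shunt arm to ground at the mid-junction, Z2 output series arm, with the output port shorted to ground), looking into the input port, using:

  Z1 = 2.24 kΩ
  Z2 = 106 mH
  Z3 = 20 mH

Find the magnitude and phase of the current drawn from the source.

Step 1 — Angular frequency: ω = 2π·f = 2π·1.21e+04 = 7.603e+04 rad/s.
Step 2 — Component impedances:
  Z1: Z = R = 2240 Ω
  Z2: Z = jωL = j·7.603e+04·0.106 = 0 + j8059 Ω
  Z3: Z = jωL = j·7.603e+04·0.02 = 0 + j1521 Ω
Step 3 — With the output port shorted to ground, the output series arm Z2 runs from the junction to ground; the shunt arm Z3 also runs from the junction to ground. They appear in parallel: Z3 || Z2 = 0 + j1279 Ω.
Step 4 — Series with input arm Z1: Z_in = Z1 + (Z3 || Z2) = 2240 + j1279 Ω = 2580∠29.7° Ω.
Step 5 — Source phasor: V = 171∠30.0° V = 148.1 + j85.5 V.
Step 6 — Ohm's law: I = V / Z_total = (148.1 + j85.5) / (2240 + j1279) = 0.06629 + j0.0003135 A.
Step 7 — Convert to polar: |I| = 0.06629 A, ∠I = 0.3°.

I = 0.06629∠0.3° A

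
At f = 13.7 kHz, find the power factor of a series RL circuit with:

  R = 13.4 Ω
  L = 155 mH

Step 1 — Angular frequency: ω = 2π·f = 2π·1.37e+04 = 8.608e+04 rad/s.
Step 2 — Component impedances:
  R: Z = R = 13.4 Ω
  L: Z = jωL = j·8.608e+04·0.155 = 0 + j1.334e+04 Ω
Step 3 — Series combination: Z_total = R + L = 13.4 + j1.334e+04 Ω = 1.334e+04∠89.9° Ω.
Step 4 — Power factor: PF = cos(φ) = Re(Z)/|Z| = 13.4/1.334e+04 = 0.001004.
Step 5 — Type: Im(Z) = 1.334e+04 ⇒ lagging (phase φ = 89.9°).

PF = 0.001004 (lagging, φ = 89.9°)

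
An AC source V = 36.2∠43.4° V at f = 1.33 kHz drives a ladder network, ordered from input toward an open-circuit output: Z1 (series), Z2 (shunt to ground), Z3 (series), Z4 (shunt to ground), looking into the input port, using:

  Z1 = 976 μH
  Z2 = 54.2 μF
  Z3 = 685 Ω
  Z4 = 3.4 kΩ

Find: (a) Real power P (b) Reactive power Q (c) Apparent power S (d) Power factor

Step 1 — Angular frequency: ω = 2π·f = 2π·1330 = 8357 rad/s.
Step 2 — Component impedances:
  Z1: Z = jωL = j·8357·0.000976 = 0 + j8.156 Ω
  Z2: Z = 1/(jωC) = -j/(ω·C) = 0 - j2.208 Ω
  Z3: Z = R = 685 Ω
  Z4: Z = R = 3400 Ω
Step 3 — Ladder network (open output): work backward from the far end, alternating series and parallel combinations. Z_in = 0.001193 + j5.948 Ω = 5.948∠90.0° Ω.
Step 4 — Source phasor: V = 36.2∠43.4° V = 26.3 + j24.87 V.
Step 5 — Current: I = V / Z = 4.182 - j4.421 A = 6.086∠-46.6° A.
Step 6 — Complex power: S = V·I* = 0.0442 + j220.3 VA.
Step 7 — Real power: P = Re(S) = 0.0442 W.
Step 8 — Reactive power: Q = Im(S) = 220.3 VAR.
Step 9 — Apparent power: |S| = 220.3 VA.
Step 10 — Power factor: PF = P/|S| = 0.0002006 (lagging).

(a) P = 0.0442 W  (b) Q = 220.3 VAR  (c) S = 220.3 VA  (d) PF = 0.0002006 (lagging)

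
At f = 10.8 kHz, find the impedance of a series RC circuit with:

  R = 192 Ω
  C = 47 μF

Step 1 — Angular frequency: ω = 2π·f = 2π·1.08e+04 = 6.786e+04 rad/s.
Step 2 — Component impedances:
  R: Z = R = 192 Ω
  C: Z = 1/(jωC) = -j/(ω·C) = 0 - j0.3135 Ω
Step 3 — Series combination: Z_total = R + C = 192 - j0.3135 Ω = 192∠-0.1° Ω.

Z = 192 - j0.3135 Ω = 192∠-0.1° Ω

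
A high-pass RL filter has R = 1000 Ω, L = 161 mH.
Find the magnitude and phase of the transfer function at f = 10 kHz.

Step 1 — Angular frequency: ω = 2π·1e+04 = 6.283e+04 rad/s.
Step 2 — Transfer function: H(jω) = jωL/(R + jωL).
Step 3 — Numerator jωL = j·1.012e+04; denominator R + jωL = 1000 + j1.012e+04.
Step 4 — H = 0.9903 + j0.0979.
Step 5 — Magnitude: |H| = 0.9951 (-0.0 dB); phase: φ = 5.6°.

|H| = 0.9951 (-0.0 dB), φ = 5.6°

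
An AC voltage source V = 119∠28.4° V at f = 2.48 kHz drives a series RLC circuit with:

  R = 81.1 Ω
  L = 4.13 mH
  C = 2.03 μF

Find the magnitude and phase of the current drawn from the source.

Step 1 — Angular frequency: ω = 2π·f = 2π·2480 = 1.558e+04 rad/s.
Step 2 — Component impedances:
  R: Z = R = 81.1 Ω
  L: Z = jωL = j·1.558e+04·0.00413 = 0 + j64.35 Ω
  C: Z = 1/(jωC) = -j/(ω·C) = 0 - j31.61 Ω
Step 3 — Series combination: Z_total = R + L + C = 81.1 + j32.74 Ω = 87.46∠22.0° Ω.
Step 4 — Source phasor: V = 119∠28.4° V = 104.7 + j56.6 V.
Step 5 — Ohm's law: I = V / Z_total = (104.7 + j56.6) / (81.1 + j32.74) = 1.352 + j0.152 A.
Step 6 — Convert to polar: |I| = 1.361 A, ∠I = 6.4°.

I = 1.361∠6.4° A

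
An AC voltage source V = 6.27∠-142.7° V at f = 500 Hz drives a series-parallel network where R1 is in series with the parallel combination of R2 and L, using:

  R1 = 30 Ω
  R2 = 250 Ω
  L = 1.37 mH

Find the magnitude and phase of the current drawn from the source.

Step 1 — Angular frequency: ω = 2π·f = 2π·500 = 3142 rad/s.
Step 2 — Component impedances:
  R1: Z = R = 30 Ω
  R2: Z = R = 250 Ω
  L: Z = jωL = j·3142·0.00137 = 0 + j4.304 Ω
Step 3 — Parallel branch: R2 || L = 1/(1/R2 + 1/L) = 0.07408 + j4.303 Ω.
Step 4 — Series with R1: Z_total = R1 + (R2 || L) = 30.07 + j4.303 Ω = 30.38∠8.1° Ω.
Step 5 — Source phasor: V = 6.27∠-142.7° V = -4.988 - j3.8 V.
Step 6 — Ohm's law: I = V / Z_total = (-4.988 - j3.8) / (30.07 + j4.303) = -0.1802 - j0.1006 A.
Step 7 — Convert to polar: |I| = 0.2064 A, ∠I = -150.8°.

I = 0.2064∠-150.8° A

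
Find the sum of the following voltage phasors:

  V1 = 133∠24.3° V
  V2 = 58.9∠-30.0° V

Step 1 — Convert each phasor to rectangular form:
  V1 = 133·(cos(24.3°) + j·sin(24.3°)) = 121.2 + j54.73 V
  V2 = 58.9·(cos(-30.0°) + j·sin(-30.0°)) = 51.01 - j29.45 V
Step 2 — Sum components: V_total = 172.2 + j25.28 V.
Step 3 — Convert to polar: |V_total| = 174.1 V, ∠V_total = 8.4°.

V_total = 174.1∠8.4° V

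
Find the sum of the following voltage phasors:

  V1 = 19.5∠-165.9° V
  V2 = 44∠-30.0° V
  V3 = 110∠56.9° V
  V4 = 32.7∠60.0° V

Step 1 — Convert each phasor to rectangular form:
  V1 = 19.5·(cos(-165.9°) + j·sin(-165.9°)) = -18.91 - j4.75 V
  V2 = 44·(cos(-30.0°) + j·sin(-30.0°)) = 38.11 - j22 V
  V3 = 110·(cos(56.9°) + j·sin(56.9°)) = 60.07 + j92.15 V
  V4 = 32.7·(cos(60.0°) + j·sin(60.0°)) = 16.35 + j28.32 V
Step 2 — Sum components: V_total = 95.61 + j93.72 V.
Step 3 — Convert to polar: |V_total| = 133.9 V, ∠V_total = 44.4°.

V_total = 133.9∠44.4° V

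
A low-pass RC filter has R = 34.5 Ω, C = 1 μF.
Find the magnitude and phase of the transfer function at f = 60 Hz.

Step 1 — Angular frequency: ω = 2π·60 = 377 rad/s.
Step 2 — Transfer function: H(jω) = 1/(1 + jωRC).
Step 3 — Denominator: 1 + jωRC = 1 + j·377·34.5·1e-06 = 1 + j0.01301.
Step 4 — H = 0.9998 - j0.013.
Step 5 — Magnitude: |H| = 0.9999 (-0.0 dB); phase: φ = -0.7°.

|H| = 0.9999 (-0.0 dB), φ = -0.7°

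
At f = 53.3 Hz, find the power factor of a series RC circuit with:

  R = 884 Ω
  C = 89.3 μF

Step 1 — Angular frequency: ω = 2π·f = 2π·53.3 = 334.9 rad/s.
Step 2 — Component impedances:
  R: Z = R = 884 Ω
  C: Z = 1/(jωC) = -j/(ω·C) = 0 - j33.44 Ω
Step 3 — Series combination: Z_total = R + C = 884 - j33.44 Ω = 884.6∠-2.2° Ω.
Step 4 — Power factor: PF = cos(φ) = Re(Z)/|Z| = 884/884.6 = 0.9993.
Step 5 — Type: Im(Z) = -33.44 ⇒ leading (phase φ = -2.2°).

PF = 0.9993 (leading, φ = -2.2°)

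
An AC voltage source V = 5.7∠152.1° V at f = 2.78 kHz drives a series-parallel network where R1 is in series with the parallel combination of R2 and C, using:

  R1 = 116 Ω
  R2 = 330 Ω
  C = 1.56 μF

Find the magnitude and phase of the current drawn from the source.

Step 1 — Angular frequency: ω = 2π·f = 2π·2780 = 1.747e+04 rad/s.
Step 2 — Component impedances:
  R1: Z = R = 116 Ω
  R2: Z = R = 330 Ω
  C: Z = 1/(jωC) = -j/(ω·C) = 0 - j36.7 Ω
Step 3 — Parallel branch: R2 || C = 1/(1/R2 + 1/C) = 4.031 - j36.25 Ω.
Step 4 — Series with R1: Z_total = R1 + (R2 || C) = 120 - j36.25 Ω = 125.4∠-16.8° Ω.
Step 5 — Source phasor: V = 5.7∠152.1° V = -5.037 + j2.667 V.
Step 6 — Ohm's law: I = V / Z_total = (-5.037 + j2.667) / (120 - j36.25) = -0.04461 + j0.008748 A.
Step 7 — Convert to polar: |I| = 0.04546 A, ∠I = 168.9°.

I = 0.04546∠168.9° A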